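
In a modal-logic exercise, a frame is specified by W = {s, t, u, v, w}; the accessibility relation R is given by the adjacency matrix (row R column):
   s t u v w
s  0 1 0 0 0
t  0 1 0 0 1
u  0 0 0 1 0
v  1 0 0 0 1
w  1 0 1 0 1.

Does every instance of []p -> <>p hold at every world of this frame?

Axiom D corresponds to the accessibility relation being serial.
Serial: yes — every world has a successor (e.g. s R t).

Yes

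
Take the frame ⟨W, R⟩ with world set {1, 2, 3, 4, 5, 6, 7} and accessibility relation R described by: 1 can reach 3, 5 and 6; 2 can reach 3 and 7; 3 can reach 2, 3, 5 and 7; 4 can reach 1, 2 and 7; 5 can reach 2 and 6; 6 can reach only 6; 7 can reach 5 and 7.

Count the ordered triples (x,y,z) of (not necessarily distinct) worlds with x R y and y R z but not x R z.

Enumerating: (1,3,2), (1,3,7), (1,5,2), (2,3,2), (2,3,5), (2,7,5), (3,5,6), (4,1,3), (4,1,5), (4,1,6), (4,2,3), (4,7,5), (5,2,3), (5,2,7), (7,5,2), (7,5,6).

16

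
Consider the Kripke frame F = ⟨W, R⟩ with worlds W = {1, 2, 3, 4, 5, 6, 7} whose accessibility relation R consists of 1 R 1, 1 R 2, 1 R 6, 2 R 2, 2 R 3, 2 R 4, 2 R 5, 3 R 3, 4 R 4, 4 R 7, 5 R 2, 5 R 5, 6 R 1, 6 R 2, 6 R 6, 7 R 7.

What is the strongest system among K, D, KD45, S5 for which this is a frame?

Serial (axiom D): yes — every world has a successor (e.g. 1 R 1).
Euclidean (axiom 5): no — 1 R 2 and 1 R 6, but not 2 R 6.
Transitive (axiom 4): no — 1 R 2 and 2 R 3, but not 1 R 3.
Reflexive (axiom T): yes — every world is R-related to itself.
So F validates K, D; KD45 would additionally require R to be Euclidean and transitive. The strongest is D.

D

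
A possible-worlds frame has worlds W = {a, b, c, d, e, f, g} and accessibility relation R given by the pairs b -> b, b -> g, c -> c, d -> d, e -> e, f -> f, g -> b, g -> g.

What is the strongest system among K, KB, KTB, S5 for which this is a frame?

Symmetric (axiom B): yes — every pair in R has its reverse in R.
Reflexive (axiom T): no — a is not related to itself.
Euclidean (axiom 5): yes — any two successors of a common world are R-related.
So F validates K, KB; KTB would additionally require R to be reflexive. The strongest is KB.

KB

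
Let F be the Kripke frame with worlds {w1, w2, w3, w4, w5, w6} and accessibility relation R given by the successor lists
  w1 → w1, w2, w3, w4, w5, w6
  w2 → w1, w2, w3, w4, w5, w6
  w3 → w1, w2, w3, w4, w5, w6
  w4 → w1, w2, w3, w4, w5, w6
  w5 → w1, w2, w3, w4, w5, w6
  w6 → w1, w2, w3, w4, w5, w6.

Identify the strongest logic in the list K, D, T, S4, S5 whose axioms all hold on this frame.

Serial (axiom D): yes — every world has a successor (e.g. w1 R w1).
Reflexive (axiom T): yes — every world is R-related to itself.
Transitive (axiom 4): yes — every two-step R-path is closed by a direct edge.
Euclidean (axiom 5): yes — any two successors of a common world are R-related.
So F validates K, D, T, S4, S5. The strongest is S5.

S5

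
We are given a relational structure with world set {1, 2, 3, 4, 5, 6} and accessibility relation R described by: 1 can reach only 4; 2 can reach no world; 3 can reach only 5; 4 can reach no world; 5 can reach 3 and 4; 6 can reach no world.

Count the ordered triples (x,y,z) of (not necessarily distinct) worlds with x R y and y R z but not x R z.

Enumerating: (3,5,3), (3,5,4), (5,3,5).

3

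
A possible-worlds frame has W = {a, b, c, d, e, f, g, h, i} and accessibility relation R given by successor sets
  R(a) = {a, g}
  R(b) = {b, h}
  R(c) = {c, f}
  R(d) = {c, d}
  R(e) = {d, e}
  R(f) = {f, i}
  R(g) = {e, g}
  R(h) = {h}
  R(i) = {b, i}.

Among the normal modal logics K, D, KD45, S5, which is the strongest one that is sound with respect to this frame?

D

Serial (axiom D): yes — every world has a successor (e.g. a R a).
Euclidean (axiom 5): no — a R g and a R a, but not g R a.
Transitive (axiom 4): no — a R g and g R e, but not a R e.
Reflexive (axiom T): yes — every world is R-related to itself.
So F validates K, D; KD45 would additionally require R to be Euclidean and transitive. The strongest is D.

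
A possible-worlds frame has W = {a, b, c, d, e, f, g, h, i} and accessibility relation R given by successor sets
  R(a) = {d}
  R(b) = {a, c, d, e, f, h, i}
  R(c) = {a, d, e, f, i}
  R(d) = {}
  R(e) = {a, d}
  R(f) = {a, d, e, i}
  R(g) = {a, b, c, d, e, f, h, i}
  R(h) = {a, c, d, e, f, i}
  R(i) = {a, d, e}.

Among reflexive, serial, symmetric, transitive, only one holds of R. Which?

Reflexive: no — a is not related to itself.
Serial: no — d has no R-successor.
Symmetric: no — a R d but not d R a.
Transitive: yes — every two-step R-path is closed by a direct edge.
Only transitive holds.

transitive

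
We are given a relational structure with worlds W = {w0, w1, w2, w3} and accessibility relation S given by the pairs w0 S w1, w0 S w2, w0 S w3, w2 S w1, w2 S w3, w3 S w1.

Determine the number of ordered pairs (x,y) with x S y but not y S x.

Enumerating: (w0,w1), (w0,w2), (w0,w3), (w2,w1), (w2,w3), (w3,w1).

6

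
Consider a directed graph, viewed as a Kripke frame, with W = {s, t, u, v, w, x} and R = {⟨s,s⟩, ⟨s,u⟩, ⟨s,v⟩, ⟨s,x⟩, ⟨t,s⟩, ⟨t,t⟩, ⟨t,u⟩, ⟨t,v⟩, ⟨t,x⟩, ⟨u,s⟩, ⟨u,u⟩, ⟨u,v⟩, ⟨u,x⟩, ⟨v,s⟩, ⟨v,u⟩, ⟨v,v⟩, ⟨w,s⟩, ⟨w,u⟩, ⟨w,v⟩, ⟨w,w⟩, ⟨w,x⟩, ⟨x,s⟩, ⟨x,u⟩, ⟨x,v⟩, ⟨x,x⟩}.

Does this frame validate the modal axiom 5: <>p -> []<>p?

No

By correspondence theory, 5 is valid on a frame iff R is Euclidean.
Euclidean: no — s R v and s R x, but not v R x.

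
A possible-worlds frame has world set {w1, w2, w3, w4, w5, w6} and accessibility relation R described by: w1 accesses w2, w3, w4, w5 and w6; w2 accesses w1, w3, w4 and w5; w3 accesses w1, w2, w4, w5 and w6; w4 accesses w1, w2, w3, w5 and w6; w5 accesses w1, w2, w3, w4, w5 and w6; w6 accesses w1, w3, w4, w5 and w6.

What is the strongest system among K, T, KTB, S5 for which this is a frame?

Reflexive (axiom T): no — w1 is not related to itself.
Symmetric (axiom B): yes — every pair in R has its reverse in R.
Euclidean (axiom 5): no — w1 R w2 and w1 R w6, but not w2 R w6.
So F validates K; T would additionally require R to be reflexive. The strongest is K.

K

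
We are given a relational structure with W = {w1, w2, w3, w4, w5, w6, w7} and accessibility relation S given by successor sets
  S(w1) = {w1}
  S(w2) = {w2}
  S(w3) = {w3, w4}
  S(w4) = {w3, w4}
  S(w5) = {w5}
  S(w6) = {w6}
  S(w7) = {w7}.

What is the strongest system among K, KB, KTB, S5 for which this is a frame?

Symmetric (axiom B): yes — every pair in S has its reverse in S.
Reflexive (axiom T): yes — every world is S-related to itself.
Euclidean (axiom 5): yes — any two successors of a common world are S-related.
So F validates K, KB, KTB, S5. The strongest is S5.

S5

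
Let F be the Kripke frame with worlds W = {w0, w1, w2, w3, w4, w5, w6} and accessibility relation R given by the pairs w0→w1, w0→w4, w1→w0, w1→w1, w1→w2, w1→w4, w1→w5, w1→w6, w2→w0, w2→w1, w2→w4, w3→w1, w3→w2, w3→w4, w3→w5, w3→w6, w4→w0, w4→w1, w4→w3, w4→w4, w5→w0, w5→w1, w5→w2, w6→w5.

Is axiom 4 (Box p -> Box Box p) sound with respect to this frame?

No

Axiom 4 corresponds to the accessibility relation being transitive.
Transitive: no — w0 R w1 and w1 R w2, but not w0 R w2.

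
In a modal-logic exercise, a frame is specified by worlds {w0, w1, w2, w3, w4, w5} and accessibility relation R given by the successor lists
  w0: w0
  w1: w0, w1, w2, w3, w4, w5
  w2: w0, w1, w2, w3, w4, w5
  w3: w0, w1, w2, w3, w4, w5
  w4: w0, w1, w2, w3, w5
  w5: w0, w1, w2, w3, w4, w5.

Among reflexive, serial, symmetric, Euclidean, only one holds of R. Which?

serial

Reflexive: no — w4 is not related to itself.
Serial: yes — every world has a successor (e.g. w0 R w0).
Symmetric: no — w1 R w0 but not w0 R w1.
Euclidean: no — w1 R w0 and w1 R w2, but not w0 R w2.
Only serial holds.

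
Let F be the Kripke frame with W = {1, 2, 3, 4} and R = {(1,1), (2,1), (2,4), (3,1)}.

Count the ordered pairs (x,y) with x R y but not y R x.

3

Enumerating: (2,1), (2,4), (3,1).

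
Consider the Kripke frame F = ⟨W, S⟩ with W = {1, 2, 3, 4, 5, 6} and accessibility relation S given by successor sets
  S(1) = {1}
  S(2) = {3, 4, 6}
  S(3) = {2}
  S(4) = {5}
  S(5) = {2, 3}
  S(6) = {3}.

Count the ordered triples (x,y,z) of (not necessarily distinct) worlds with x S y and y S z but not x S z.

10

Enumerating: (2,3,2), (2,4,5), (3,2,3), (3,2,4), (3,2,6), (4,5,2), (4,5,3), (5,2,4), (5,2,6), (6,3,2).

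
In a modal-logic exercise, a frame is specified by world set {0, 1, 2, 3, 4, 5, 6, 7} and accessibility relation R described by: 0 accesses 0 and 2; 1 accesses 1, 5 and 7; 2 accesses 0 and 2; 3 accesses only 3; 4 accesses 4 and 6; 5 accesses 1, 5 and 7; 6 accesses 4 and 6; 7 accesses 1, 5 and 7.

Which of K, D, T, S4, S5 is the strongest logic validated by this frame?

S5

Serial (axiom D): yes — every world has a successor (e.g. 0 R 0).
Reflexive (axiom T): yes — every world is R-related to itself.
Transitive (axiom 4): yes — every two-step R-path is closed by a direct edge.
Euclidean (axiom 5): yes — any two successors of a common world are R-related.
So F validates K, D, T, S4, S5. The strongest is S5.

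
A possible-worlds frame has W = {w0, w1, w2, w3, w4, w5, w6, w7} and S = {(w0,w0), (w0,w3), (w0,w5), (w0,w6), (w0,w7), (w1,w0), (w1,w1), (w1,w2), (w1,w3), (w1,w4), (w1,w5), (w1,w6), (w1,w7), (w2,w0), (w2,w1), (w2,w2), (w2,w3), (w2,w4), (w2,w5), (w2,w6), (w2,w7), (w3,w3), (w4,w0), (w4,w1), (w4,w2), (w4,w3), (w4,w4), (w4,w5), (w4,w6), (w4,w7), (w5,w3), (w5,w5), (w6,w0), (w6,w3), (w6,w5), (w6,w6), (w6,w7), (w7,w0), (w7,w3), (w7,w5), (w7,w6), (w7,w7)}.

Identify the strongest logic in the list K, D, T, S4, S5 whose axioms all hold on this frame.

Serial (axiom D): yes — every world has a successor (e.g. w0 S w0).
Reflexive (axiom T): yes — every world is S-related to itself.
Transitive (axiom 4): yes — every two-step S-path is closed by a direct edge.
Euclidean (axiom 5): no — w0 S w3 and w0 S w5, but not w3 S w5.
So F validates K, D, T, S4; S5 would additionally require S to be Euclidean. The strongest is S4.

S4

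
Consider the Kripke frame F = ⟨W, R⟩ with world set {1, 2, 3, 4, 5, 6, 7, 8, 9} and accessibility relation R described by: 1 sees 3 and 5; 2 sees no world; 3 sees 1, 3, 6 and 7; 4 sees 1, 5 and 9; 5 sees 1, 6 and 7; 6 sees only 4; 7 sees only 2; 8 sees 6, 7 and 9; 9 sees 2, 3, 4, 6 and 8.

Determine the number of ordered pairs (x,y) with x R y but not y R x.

13

Enumerating: (3,6), (3,7), (4,1), (4,5), (5,6), (5,7), (6,4), (7,2), (8,6), (8,7), (9,2), (9,3), (9,6).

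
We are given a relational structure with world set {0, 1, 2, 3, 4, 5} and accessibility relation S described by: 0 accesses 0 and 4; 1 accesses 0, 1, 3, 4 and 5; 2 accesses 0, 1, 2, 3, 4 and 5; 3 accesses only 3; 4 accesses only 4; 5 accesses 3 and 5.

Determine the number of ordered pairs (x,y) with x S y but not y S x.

11

Enumerating: (0,4), (1,0), (1,3), (1,4), (1,5), (2,0), (2,1), (2,3), (2,4), (2,5), (5,3).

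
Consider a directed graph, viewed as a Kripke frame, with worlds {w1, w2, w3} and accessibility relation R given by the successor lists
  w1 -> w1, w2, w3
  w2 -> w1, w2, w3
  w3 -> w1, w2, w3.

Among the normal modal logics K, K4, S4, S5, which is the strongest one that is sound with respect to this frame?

S5

Transitive (axiom 4): yes — every two-step R-path is closed by a direct edge.
Reflexive (axiom T): yes — every world is R-related to itself.
Euclidean (axiom 5): yes — any two successors of a common world are R-related.
So F validates K, K4, S4, S5. The strongest is S5.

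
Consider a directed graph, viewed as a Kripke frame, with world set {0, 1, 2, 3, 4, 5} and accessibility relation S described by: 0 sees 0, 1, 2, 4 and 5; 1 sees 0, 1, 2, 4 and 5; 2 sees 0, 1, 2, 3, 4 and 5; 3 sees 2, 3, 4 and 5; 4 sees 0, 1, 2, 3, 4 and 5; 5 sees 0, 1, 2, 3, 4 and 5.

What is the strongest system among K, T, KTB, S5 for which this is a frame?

KTB

Reflexive (axiom T): yes — every world is S-related to itself.
Symmetric (axiom B): yes — every pair in S has its reverse in S.
Euclidean (axiom 5): no — 2 S 0 and 2 S 3, but not 0 S 3.
So F validates K, T, KTB; S5 would additionally require S to be Euclidean. The strongest is KTB.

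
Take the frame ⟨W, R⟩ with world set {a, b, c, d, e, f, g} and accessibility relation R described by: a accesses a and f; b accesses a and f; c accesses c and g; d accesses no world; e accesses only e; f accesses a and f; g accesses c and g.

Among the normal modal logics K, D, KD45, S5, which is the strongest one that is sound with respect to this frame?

K

Serial (axiom D): no — d has no R-successor.
Euclidean (axiom 5): yes — any two successors of a common world are R-related.
Transitive (axiom 4): yes — every two-step R-path is closed by a direct edge.
Reflexive (axiom T): no — b is not related to itself.
So F validates K; D would additionally require R to be serial. The strongest is K.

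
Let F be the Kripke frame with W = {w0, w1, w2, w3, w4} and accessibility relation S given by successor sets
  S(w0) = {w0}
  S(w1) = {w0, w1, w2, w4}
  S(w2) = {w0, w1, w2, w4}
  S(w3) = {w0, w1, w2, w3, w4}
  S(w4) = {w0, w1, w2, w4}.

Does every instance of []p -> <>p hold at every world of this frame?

Yes

The schema D characterises exactly the serial frames.
Serial: yes — every world has a successor (e.g. w0 S w0).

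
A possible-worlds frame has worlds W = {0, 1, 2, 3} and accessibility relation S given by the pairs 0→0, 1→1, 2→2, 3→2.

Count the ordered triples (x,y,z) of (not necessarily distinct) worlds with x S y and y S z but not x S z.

S is transitive; there are no such tuples.

0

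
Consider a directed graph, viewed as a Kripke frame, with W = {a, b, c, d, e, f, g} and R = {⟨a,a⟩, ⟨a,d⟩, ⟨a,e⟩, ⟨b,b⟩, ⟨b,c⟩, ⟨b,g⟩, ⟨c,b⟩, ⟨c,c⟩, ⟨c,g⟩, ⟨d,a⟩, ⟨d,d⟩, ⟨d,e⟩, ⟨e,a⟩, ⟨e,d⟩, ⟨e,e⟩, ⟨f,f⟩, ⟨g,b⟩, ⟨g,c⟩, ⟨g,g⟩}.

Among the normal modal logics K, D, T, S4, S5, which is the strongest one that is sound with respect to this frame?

S5

Serial (axiom D): yes — every world has a successor (e.g. a R a).
Reflexive (axiom T): yes — every world is R-related to itself.
Transitive (axiom 4): yes — every two-step R-path is closed by a direct edge.
Euclidean (axiom 5): yes — any two successors of a common world are R-related.
So F validates K, D, T, S4, S5. The strongest is S5.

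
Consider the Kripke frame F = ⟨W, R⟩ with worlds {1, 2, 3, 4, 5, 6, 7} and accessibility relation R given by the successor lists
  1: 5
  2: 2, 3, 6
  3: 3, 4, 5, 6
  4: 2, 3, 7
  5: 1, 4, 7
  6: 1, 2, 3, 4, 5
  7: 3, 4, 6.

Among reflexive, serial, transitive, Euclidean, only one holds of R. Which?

serial

Reflexive: no — 1 is not related to itself.
Serial: yes — every world has a successor (e.g. 1 R 5).
Transitive: no — 1 R 5 and 5 R 4, but not 1 R 4.
Euclidean: no — 3 R 4 and 3 R 5, but not 4 R 5.
Only serial holds.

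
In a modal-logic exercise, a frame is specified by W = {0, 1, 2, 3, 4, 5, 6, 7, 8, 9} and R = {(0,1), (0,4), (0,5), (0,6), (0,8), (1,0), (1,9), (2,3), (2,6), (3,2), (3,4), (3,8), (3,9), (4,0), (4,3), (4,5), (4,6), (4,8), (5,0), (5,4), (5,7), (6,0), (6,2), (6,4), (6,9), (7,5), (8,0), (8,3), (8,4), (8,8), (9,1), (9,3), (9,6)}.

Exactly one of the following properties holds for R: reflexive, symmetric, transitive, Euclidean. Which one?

Reflexive: no — 0 is not related to itself.
Symmetric: yes — every pair in R has its reverse in R.
Transitive: no — 0 R 1 and 1 R 9, but not 0 R 9.
Euclidean: no — 0 R 1 and 0 R 4, but not 1 R 4.
Only symmetric holds.

symmetric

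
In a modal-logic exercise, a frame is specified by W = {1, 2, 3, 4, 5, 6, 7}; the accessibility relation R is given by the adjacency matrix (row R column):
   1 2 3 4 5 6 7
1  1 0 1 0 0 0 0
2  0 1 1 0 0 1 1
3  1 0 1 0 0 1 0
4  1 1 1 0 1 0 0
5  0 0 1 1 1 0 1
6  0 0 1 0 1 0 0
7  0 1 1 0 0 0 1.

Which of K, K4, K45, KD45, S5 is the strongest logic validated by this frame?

Transitive (axiom 4): no — 1 R 3 and 3 R 6, but not 1 R 6.
Euclidean (axiom 5): no — 2 R 3 and 2 R 7, but not 3 R 7.
Serial (axiom D): yes — every world has a successor (e.g. 1 R 1).
Reflexive (axiom T): no — 4 is not related to itself.
So F validates K; K4 would additionally require R to be transitive. The strongest is K.

K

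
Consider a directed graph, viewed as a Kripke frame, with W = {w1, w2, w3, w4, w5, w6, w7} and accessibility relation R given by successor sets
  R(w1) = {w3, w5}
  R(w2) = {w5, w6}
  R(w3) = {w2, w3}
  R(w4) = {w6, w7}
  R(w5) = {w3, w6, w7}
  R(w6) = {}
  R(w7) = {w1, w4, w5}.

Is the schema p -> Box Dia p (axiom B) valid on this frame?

The schema B characterises exactly the symmetric frames.
Symmetric: no — w1 R w3 but not w3 R w1.

No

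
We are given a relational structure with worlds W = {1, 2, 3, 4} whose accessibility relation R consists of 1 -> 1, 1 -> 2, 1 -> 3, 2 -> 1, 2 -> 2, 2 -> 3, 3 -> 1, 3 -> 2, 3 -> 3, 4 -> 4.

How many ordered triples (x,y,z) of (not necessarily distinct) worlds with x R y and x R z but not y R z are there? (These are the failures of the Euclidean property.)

R is Euclidean; there are no such tuples.

0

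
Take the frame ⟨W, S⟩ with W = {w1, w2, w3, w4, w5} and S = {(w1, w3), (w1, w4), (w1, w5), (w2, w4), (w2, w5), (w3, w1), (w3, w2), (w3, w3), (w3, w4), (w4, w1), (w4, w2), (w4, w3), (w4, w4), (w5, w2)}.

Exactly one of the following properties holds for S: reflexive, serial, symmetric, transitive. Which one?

Reflexive: no — w1 is not related to itself.
Serial: yes — every world has a successor (e.g. w1 S w3).
Symmetric: no — w1 S w5 but not w5 S w1.
Transitive: no — w1 S w3 and w3 S w2, but not w1 S w2.
Only serial holds.

serial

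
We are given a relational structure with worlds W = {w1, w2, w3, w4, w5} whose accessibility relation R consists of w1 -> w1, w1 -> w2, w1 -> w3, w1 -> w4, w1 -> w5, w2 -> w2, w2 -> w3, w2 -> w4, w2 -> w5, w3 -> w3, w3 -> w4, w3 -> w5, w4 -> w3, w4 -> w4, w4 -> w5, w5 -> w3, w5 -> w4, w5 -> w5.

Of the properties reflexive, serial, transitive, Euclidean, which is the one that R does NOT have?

Euclidean

Reflexive: yes — every world is R-related to itself.
Serial: yes — every world has a successor (e.g. w1 R w1).
Transitive: yes — every two-step R-path is closed by a direct edge.
Euclidean: no — w1 R w3 and w1 R w2, but not w3 R w2.
Only Euclidean fails.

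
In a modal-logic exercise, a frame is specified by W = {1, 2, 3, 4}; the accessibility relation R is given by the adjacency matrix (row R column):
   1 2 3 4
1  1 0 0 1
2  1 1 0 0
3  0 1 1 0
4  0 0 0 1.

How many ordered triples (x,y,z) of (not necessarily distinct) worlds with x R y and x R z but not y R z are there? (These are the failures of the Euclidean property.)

Enumerating: (1,4,1), (2,1,2), (3,2,3).

3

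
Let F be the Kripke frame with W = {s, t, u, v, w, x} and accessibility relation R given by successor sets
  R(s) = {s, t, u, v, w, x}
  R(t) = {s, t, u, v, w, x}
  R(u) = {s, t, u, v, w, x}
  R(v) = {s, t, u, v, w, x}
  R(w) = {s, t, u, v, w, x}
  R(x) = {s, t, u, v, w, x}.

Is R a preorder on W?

Yes

Reflexive: yes — every world is R-related to itself.
Transitive: yes — every two-step R-path is closed by a direct edge.
So R is a preorder.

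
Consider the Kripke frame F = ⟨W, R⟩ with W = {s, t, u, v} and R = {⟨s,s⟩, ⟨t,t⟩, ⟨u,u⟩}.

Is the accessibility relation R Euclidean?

Euclidean: yes — any two successors of a common world are R-related.

Yes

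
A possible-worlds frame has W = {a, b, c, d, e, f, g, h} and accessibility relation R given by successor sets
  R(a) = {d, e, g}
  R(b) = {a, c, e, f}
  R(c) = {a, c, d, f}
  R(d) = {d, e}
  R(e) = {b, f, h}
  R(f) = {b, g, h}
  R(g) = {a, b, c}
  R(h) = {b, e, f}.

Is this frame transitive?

No

Transitive: no — a R e and e R b, but not a R b.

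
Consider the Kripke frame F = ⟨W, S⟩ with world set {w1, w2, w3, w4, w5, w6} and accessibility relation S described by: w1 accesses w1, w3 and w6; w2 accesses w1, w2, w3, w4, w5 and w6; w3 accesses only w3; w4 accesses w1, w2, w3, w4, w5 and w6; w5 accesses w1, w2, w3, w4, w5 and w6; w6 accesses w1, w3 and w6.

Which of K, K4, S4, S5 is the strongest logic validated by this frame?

Transitive (axiom 4): yes — every two-step S-path is closed by a direct edge.
Reflexive (axiom T): yes — every world is S-related to itself.
Euclidean (axiom 5): no — w1 S w3 and w1 S w6, but not w3 S w6.
So F validates K, K4, S4; S5 would additionally require S to be Euclidean. The strongest is S4.

S4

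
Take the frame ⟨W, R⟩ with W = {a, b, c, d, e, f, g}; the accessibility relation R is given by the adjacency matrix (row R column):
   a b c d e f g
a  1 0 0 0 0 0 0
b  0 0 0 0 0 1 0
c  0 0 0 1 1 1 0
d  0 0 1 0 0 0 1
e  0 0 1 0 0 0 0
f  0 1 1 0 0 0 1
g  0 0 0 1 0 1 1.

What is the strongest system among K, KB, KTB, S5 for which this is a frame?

KB

Symmetric (axiom B): yes — every pair in R has its reverse in R.
Reflexive (axiom T): no — b is not related to itself.
Euclidean (axiom 5): no — c R d and c R e, but not d R e.
So F validates K, KB; KTB would additionally require R to be reflexive. The strongest is KB.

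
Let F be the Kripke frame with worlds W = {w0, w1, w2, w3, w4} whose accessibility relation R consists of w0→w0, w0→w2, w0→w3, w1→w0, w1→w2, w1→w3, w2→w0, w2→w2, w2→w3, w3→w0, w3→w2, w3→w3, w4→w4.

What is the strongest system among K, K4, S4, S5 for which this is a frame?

Transitive (axiom 4): yes — every two-step R-path is closed by a direct edge.
Reflexive (axiom T): no — w1 is not related to itself.
Euclidean (axiom 5): yes — any two successors of a common world are R-related.
So F validates K, K4; S4 would additionally require R to be reflexive. The strongest is K4.

K4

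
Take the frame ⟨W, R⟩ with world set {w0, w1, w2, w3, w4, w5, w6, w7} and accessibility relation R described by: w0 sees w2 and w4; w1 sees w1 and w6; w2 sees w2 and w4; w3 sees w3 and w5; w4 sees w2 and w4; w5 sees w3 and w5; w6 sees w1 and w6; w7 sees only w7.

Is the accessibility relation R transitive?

Transitive: yes — every two-step R-path is closed by a direct edge.

Yes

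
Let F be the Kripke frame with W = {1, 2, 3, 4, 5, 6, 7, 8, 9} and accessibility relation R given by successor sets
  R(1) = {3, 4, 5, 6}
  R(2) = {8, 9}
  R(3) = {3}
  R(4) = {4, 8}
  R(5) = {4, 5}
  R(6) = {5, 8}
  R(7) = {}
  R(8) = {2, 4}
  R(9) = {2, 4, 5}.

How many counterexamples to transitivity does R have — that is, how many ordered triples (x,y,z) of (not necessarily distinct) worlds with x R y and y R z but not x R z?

18

Enumerating: (1,4,8), (1,6,8), (2,8,2), (2,8,4), (2,9,2), (2,9,4), (2,9,5), (4,8,2), (5,4,8), (6,5,4), (6,8,2), (6,8,4), (8,2,8), (8,2,9), (8,4,8), (9,2,8), (9,2,9), (9,4,8).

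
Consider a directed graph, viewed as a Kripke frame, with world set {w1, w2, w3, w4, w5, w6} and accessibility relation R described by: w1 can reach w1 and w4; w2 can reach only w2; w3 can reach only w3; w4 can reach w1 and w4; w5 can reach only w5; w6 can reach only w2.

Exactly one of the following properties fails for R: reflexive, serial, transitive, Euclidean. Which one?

Reflexive: no — w6 is not related to itself.
Serial: yes — every world has a successor (e.g. w1 R w1).
Transitive: yes — every two-step R-path is closed by a direct edge.
Euclidean: yes — any two successors of a common world are R-related.
Only reflexive fails.

reflexive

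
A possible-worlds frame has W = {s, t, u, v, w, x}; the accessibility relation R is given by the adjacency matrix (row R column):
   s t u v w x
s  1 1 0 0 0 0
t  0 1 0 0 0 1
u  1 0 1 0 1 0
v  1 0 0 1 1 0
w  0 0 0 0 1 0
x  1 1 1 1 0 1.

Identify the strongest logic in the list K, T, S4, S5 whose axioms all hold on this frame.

Reflexive (axiom T): yes — every world is R-related to itself.
Transitive (axiom 4): no — s R t and t R x, but not s R x.
Euclidean (axiom 5): no — u R s and u R w, but not s R w.
So F validates K, T; S4 would additionally require R to be transitive. The strongest is T.

T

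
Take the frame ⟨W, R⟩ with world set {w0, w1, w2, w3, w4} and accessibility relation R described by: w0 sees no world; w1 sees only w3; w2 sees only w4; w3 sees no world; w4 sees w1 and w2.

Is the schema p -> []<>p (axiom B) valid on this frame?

The schema B characterises exactly the symmetric frames.
Symmetric: no — w1 R w3 but not w3 R w1.

No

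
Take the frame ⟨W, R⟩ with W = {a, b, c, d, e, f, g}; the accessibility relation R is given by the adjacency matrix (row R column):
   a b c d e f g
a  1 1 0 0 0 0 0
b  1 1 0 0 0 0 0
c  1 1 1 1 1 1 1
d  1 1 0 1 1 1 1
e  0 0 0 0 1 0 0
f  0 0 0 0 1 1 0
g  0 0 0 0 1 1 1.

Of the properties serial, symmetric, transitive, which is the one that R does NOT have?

symmetric

Serial: yes — every world has a successor (e.g. a R a).
Symmetric: no — c R a but not a R c.
Transitive: yes — every two-step R-path is closed by a direct edge.
Only symmetric fails.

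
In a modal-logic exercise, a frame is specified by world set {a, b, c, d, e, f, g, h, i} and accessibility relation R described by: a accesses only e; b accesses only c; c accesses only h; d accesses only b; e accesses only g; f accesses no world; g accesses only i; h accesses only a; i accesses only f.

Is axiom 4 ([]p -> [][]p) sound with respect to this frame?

No

The schema 4 characterises exactly the transitive frames.
Transitive: no — a R e and e R g, but not a R g.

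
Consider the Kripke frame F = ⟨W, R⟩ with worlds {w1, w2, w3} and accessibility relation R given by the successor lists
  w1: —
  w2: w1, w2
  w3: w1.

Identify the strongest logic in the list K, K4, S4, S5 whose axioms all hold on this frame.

K4

Transitive (axiom 4): yes — every two-step R-path is closed by a direct edge.
Reflexive (axiom T): no — w1 is not related to itself.
Euclidean (axiom 5): no — w2 R w1 and w2 R w1, but not w1 R w1.
So F validates K, K4; S4 would additionally require R to be reflexive. The strongest is K4.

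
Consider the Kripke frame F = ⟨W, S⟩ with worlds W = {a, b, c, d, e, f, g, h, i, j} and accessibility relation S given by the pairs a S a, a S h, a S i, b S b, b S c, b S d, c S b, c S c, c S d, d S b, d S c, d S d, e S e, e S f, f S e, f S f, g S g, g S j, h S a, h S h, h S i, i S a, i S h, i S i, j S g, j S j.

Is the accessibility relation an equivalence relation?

Yes

Reflexive: yes — every world is S-related to itself.
Symmetric: yes — every pair in S has its reverse in S.
Transitive: yes — every two-step S-path is closed by a direct edge.
So S is an equivalence relation.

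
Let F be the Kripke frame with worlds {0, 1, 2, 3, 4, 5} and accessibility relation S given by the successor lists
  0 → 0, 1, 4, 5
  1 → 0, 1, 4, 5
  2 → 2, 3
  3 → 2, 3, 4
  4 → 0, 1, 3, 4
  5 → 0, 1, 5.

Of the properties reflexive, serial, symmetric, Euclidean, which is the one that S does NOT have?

Reflexive: yes — every world is S-related to itself.
Serial: yes — every world has a successor (e.g. 0 S 0).
Symmetric: yes — every pair in S has its reverse in S.
Euclidean: no — 0 S 4 and 0 S 5, but not 4 S 5.
Only Euclidean fails.

Euclidean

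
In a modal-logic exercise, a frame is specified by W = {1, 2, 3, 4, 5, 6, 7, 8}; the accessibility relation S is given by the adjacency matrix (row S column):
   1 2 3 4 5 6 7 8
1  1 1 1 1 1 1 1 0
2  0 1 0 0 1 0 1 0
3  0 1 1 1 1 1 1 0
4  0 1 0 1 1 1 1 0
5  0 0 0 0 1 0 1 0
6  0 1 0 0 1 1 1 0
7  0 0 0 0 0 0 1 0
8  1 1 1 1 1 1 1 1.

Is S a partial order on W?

Yes

Reflexive: yes — every world is S-related to itself.
Transitive: yes — every two-step S-path is closed by a direct edge.
Antisymmetric: yes — no distinct pair is related both ways.
So S is a partial order.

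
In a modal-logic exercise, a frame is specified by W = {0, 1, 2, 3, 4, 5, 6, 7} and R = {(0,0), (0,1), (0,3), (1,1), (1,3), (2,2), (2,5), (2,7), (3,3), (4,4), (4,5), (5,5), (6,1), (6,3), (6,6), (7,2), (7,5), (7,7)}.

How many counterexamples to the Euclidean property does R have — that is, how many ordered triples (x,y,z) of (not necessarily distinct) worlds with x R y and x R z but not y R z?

12

Enumerating: (0,1,0), (0,3,0), (0,3,1), (1,3,1), (2,5,2), (2,5,7), (4,5,4), (6,1,6), (6,3,1), (6,3,6), (7,5,2), (7,5,7).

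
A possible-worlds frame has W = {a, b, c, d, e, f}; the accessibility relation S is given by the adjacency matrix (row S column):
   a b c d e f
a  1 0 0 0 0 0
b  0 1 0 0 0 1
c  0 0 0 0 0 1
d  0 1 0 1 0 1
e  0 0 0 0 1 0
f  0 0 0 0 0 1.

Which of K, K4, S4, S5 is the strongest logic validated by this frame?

K4

Transitive (axiom 4): yes — every two-step S-path is closed by a direct edge.
Reflexive (axiom T): no — c is not related to itself.
Euclidean (axiom 5): no — d S f and d S b, but not f S b.
So F validates K, K4; S4 would additionally require S to be reflexive. The strongest is K4.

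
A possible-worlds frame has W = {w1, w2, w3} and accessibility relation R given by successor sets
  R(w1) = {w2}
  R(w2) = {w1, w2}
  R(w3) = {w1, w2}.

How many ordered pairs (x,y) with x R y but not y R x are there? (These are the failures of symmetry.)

Enumerating: (w3,w1), (w3,w2).

2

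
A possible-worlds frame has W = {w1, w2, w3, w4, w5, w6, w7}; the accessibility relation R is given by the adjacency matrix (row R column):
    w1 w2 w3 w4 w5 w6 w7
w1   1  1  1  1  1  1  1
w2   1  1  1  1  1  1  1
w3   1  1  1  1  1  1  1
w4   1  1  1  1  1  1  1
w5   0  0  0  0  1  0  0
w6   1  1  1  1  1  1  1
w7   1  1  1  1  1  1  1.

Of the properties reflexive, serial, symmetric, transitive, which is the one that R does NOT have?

symmetric

Reflexive: yes — every world is R-related to itself.
Serial: yes — every world has a successor (e.g. w1 R w1).
Symmetric: no — w1 R w5 but not w5 R w1.
Transitive: yes — every two-step R-path is closed by a direct edge.
Only symmetric fails.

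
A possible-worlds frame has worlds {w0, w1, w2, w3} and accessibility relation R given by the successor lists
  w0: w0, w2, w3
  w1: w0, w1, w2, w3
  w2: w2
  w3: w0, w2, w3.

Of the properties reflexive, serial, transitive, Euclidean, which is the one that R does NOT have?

Reflexive: yes — every world is R-related to itself.
Serial: yes — every world has a successor (e.g. w0 R w0).
Transitive: yes — every two-step R-path is closed by a direct edge.
Euclidean: no — w0 R w2 and w0 R w3, but not w2 R w3.
Only Euclidean fails.

Euclidean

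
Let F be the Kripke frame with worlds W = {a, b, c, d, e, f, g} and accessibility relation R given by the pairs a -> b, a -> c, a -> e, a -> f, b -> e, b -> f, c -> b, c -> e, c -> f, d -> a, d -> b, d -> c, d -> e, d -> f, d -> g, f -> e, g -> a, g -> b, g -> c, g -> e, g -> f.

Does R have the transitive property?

Transitive: yes — every two-step R-path is closed by a direct edge.

Yes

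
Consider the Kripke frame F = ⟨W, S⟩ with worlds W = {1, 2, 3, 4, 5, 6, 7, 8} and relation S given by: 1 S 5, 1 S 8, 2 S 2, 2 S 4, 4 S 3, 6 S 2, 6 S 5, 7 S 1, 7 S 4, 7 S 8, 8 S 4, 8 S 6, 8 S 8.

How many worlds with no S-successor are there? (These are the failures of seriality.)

2

Enumerating: 3, 5.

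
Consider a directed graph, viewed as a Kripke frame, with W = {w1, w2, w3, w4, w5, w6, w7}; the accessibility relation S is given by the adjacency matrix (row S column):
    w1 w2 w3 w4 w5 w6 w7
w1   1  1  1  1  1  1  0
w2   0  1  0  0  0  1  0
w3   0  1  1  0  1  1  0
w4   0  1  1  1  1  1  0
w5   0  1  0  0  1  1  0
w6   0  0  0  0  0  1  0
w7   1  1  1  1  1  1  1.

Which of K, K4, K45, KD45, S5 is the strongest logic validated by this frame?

Transitive (axiom 4): yes — every two-step S-path is closed by a direct edge.
Euclidean (axiom 5): no — w1 S w2 and w1 S w3, but not w2 S w3.
Serial (axiom D): yes — every world has a successor (e.g. w1 S w1).
Reflexive (axiom T): yes — every world is S-related to itself.
So F validates K, K4; K45 would additionally require S to be Euclidean. The strongest is K4.

K4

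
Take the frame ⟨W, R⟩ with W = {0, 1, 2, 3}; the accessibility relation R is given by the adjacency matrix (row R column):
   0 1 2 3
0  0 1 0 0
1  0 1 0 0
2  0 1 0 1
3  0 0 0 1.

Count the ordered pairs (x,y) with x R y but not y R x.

3

Enumerating: (0,1), (2,1), (2,3).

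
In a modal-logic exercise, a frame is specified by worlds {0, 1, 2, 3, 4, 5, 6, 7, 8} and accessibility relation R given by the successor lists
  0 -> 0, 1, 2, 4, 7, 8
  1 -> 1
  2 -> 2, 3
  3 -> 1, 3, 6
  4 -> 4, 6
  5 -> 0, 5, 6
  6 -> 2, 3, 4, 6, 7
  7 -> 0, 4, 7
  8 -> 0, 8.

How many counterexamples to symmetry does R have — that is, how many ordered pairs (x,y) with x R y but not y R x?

Enumerating: (0,1), (0,2), (0,4), (2,3), (3,1), (5,0), (5,6), (6,2), (6,7), (7,4).

10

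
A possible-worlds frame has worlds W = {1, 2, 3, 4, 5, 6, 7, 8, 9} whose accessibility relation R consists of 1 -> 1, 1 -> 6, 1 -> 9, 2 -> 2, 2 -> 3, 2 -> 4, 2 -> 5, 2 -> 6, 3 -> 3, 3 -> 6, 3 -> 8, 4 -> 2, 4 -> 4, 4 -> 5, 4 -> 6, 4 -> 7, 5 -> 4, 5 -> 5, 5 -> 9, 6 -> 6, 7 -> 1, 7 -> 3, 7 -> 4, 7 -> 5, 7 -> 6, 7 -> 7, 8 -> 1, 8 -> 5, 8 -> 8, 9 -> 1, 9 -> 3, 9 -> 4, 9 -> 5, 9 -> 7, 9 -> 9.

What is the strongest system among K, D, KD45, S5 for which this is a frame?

Serial (axiom D): yes — every world has a successor (e.g. 1 R 1).
Euclidean (axiom 5): no — 1 R 6 and 1 R 9, but not 6 R 9.
Transitive (axiom 4): no — 1 R 9 and 9 R 3, but not 1 R 3.
Reflexive (axiom T): yes — every world is R-related to itself.
So F validates K, D; KD45 would additionally require R to be Euclidean and transitive. The strongest is D.

D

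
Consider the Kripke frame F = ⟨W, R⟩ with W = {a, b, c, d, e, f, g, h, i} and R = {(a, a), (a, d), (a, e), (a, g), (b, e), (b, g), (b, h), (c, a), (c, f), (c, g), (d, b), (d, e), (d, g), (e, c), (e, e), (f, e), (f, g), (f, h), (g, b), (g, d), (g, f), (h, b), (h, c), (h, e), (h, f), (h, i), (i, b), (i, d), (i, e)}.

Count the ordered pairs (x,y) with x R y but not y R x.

Enumerating: (a,d), (a,e), (a,g), (b,e), (c,a), (c,f), (c,g), (d,b), (d,e), (e,c), (f,e), (h,c), (h,e), (h,i), (i,b), (i,d), (i,e).

17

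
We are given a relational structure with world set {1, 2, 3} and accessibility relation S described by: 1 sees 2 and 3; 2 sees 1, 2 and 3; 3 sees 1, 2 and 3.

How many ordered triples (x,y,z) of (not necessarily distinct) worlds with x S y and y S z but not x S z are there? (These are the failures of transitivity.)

Enumerating: (1,2,1), (1,3,1).

2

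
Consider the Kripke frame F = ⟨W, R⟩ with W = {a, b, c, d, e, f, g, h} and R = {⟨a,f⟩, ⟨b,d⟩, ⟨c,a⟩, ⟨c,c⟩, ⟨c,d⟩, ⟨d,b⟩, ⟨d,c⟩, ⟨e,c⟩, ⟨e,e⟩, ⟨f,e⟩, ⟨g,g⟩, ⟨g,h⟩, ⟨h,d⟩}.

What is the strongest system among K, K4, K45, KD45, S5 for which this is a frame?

K

Transitive (axiom 4): no — a R f and f R e, but not a R e.
Euclidean (axiom 5): no — c R a and c R d, but not a R d.
Serial (axiom D): yes — every world has a successor (e.g. a R f).
Reflexive (axiom T): no — a is not related to itself.
So F validates K; K4 would additionally require R to be transitive. The strongest is K.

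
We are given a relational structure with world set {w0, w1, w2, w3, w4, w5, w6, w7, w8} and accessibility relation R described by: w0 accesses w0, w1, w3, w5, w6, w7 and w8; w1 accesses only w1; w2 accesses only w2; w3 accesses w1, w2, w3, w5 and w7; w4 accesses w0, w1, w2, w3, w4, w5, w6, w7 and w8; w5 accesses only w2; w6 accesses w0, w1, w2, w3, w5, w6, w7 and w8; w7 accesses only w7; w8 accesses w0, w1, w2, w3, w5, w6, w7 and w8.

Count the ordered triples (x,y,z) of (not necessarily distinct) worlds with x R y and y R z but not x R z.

Enumerating: (w0,w3,w2), (w0,w5,w2), (w0,w6,w2), (w0,w8,w2).

4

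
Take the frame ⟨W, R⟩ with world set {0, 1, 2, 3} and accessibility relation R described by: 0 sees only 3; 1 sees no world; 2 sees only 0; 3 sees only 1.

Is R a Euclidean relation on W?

No

Euclidean: no — 0 R 3 and 0 R 3, but not 3 R 3.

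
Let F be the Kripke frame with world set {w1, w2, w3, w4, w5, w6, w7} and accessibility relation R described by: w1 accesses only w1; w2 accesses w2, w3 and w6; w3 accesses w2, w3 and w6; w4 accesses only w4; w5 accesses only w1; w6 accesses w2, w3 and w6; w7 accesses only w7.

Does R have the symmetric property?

No

Symmetric: no — w5 R w1 but not w1 R w5.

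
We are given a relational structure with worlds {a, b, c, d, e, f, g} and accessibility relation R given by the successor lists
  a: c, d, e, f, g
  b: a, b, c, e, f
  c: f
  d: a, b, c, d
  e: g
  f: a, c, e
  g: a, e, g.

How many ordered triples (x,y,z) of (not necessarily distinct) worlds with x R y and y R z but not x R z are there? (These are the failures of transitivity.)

26

Enumerating: (a,d,a), (a,d,b), (a,f,a), (a,g,a), (b,a,d), (b,a,g), (b,e,g), (c,f,a), (c,f,c), (c,f,e), (d,a,e), (d,a,f), … and 14 more.
Total: 26.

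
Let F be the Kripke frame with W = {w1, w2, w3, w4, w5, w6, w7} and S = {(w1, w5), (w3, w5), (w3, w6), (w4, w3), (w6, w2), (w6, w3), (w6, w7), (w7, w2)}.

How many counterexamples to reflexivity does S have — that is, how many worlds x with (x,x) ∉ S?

7

Enumerating: w1, w2, w3, w4, w5, w6, w7.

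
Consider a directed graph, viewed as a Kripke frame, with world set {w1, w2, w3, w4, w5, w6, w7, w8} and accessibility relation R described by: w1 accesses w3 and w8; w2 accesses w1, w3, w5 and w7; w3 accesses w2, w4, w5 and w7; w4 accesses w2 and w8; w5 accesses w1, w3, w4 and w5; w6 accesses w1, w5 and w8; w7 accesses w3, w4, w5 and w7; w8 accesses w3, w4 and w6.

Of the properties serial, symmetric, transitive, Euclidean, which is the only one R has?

serial

Serial: yes — every world has a successor (e.g. w1 R w3).
Symmetric: no — w1 R w3 but not w3 R w1.
Transitive: no — w1 R w3 and w3 R w2, but not w1 R w2.
Euclidean: no — w1 R w3 and w1 R w8, but not w3 R w8.
Only serial holds.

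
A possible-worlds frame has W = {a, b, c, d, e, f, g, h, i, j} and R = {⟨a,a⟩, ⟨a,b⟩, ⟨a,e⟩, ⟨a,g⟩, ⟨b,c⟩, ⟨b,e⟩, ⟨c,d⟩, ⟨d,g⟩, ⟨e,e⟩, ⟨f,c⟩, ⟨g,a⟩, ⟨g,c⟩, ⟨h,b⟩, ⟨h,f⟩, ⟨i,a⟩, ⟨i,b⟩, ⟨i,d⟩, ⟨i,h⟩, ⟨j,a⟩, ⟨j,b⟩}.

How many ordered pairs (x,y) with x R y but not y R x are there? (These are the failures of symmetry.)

16

Enumerating: (a,b), (a,e), (b,c), (b,e), (c,d), (d,g), (f,c), (g,c), (h,b), (h,f), (i,a), (i,b), (i,d), (i,h), (j,a), (j,b).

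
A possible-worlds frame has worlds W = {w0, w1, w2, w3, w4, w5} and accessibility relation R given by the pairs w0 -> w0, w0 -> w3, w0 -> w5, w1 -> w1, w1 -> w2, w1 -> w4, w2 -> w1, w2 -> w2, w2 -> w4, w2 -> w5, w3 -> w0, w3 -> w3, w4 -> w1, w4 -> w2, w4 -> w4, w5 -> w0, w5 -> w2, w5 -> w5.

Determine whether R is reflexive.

Yes

Reflexive: yes — every world is R-related to itself.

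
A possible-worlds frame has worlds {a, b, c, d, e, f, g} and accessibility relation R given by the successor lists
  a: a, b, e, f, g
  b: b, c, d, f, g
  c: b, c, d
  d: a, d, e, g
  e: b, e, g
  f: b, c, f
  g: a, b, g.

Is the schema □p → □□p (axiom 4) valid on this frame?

No

The schema 4 characterises exactly the transitive frames.
Transitive: no — a R b and b R c, but not a R c.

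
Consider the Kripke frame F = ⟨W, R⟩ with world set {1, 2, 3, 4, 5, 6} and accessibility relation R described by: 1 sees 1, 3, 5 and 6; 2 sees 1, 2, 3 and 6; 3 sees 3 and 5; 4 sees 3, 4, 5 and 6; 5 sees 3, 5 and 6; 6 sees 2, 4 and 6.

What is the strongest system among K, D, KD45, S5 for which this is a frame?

D

Serial (axiom D): yes — every world has a successor (e.g. 1 R 1).
Euclidean (axiom 5): no — 1 R 3 and 1 R 6, but not 3 R 6.
Transitive (axiom 4): no — 1 R 6 and 6 R 2, but not 1 R 2.
Reflexive (axiom T): yes — every world is R-related to itself.
So F validates K, D; KD45 would additionally require R to be Euclidean and transitive. The strongest is D.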